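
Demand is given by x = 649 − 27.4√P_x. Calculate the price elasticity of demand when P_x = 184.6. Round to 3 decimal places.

At P_x = 184.6, x = 276.7228.
dx/dP_x = −27.4/(2√P_x) = −27.4/(2·13.5868).
Point elasticity E = (dx/dP_x)·(P_x/x) = -1.0083 × 184.6/276.7228 ≈ -0.673.
|E| < 1, so demand is inelastic at this price.

-0.673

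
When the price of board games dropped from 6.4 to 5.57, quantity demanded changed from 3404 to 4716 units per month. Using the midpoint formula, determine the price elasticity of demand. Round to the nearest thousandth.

%Δq = (4716 − 3404)/[(3404 + 4716)/2] = 1312/4060 ≈ 0.3232.
%Δp = (5.57 − 6.4)/[(6.4 + 5.57)/2] = -0.83/5.985 ≈ -0.1387.
Arc elasticity E = %Δq/%Δp ≈ 0.3232/-0.1387 ≈ -2.330.
|E| > 1: demand is elastic over this range.

-2.330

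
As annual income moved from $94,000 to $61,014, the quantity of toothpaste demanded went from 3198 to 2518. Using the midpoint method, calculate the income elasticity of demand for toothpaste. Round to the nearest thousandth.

%ΔQ = (2518 − 3198)/[(3198+2518)/2] = -680/2858 ≈ -0.2379.
%ΔY = (61,014 − 94,000)/[(94,000+61,014)/2] = -32986/77507 ≈ -0.4256.
E_I = %ΔQ/%ΔY ≈ 0.559.
E_I ∈ (0,1): normal good (necessity).

0.559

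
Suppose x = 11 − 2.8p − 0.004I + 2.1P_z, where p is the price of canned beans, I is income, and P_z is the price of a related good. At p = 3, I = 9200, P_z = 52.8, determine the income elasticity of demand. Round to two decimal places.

First evaluate x: 11 − 2.8(3) − 0.004(9200) + 2.1(52.8) = 11 − 8.4 − 36.8 + 110.88 = 76.68.
∂x/∂I = −0.004, so E_I = -0.004·(9200/76.68) ≈ -0.48.
E_I < 0: inferior good.

-0.48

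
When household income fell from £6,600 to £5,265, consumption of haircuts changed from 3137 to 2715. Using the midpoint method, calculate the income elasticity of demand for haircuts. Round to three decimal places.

%ΔQ = (2715 − 3137)/[(3137+2715)/2] = -422/2926 ≈ -0.1442.
%ΔI = (5,265 − 6,600)/[(6,600+5,265)/2] = -1335/5932.5 ≈ -0.2250.
E_I = %ΔQ/%ΔI ≈ 0.641.
E_I ∈ (0,1): normal good (necessity).

0.641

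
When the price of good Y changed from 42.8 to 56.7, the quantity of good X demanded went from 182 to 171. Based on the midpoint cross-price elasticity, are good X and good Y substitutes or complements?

complements

%ΔQ_x = (171 − 182)/[(182+171)/2] = -11/176.5 ≈ -0.0623.
%ΔP_y = (56.7 − 42.8)/[(42.8+56.7)/2] ≈ 0.2794.
E_xy = -0.0623/0.2794 ≈ -0.223.
E_xy < 0, so the goods are complements.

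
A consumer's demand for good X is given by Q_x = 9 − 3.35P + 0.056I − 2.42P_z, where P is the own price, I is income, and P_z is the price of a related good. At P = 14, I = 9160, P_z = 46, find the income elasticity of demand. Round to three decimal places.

Substituting, Q_x = 9 − 3.35(14) + 0.056(9160) − 2.42(46) = 9 − 46.9 + 512.96 − 111.32 = 363.74.
∂Q_x/∂I = +0.056, so E_I = 0.056·(9160/363.74) ≈ 1.410.
E_I > 1: normal good (luxury).

1.410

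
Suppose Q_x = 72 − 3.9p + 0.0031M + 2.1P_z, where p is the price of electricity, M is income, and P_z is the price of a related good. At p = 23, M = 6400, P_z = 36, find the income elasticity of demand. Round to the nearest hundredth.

Evaluating quantity at (p, M, P_z) gives Q_x = 72 − 3.9(23) + 0.0031(6400) + 2.1(36) = 72 − 89.7 + 19.84 + 75.6 = 77.74.
∂Q_x/∂M = +0.0031, so E_I = 0.0031·(6400/77.74) ≈ 0.26.
E_I ∈ (0,1): normal good (necessity).

0.26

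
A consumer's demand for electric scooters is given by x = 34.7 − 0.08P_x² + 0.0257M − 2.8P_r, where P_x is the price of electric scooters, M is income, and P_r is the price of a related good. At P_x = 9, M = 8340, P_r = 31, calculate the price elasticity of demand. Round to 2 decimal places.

Evaluating quantity at (P_x, M, P_r) gives x = 34.7 − 0.08(9)² + 0.0257(8340) − 2.8(31) = 34.7 − 6.48 + 214.338 − 86.8 = 155.758.
∂x/∂P_x = −2·0.08·P_x = -1.44, so E_p = -1.44·(9/155.758) ≈ -0.08.
|E_p| < 1: demand is inelastic.

-0.08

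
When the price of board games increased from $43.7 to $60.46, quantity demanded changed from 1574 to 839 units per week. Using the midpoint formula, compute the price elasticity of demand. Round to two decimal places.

-1.89

%Δq = (839 − 1574)/[(1574 + 839)/2] = -735/1206.5 ≈ -0.6092.
%Δp = (60.46 − 43.7)/[(43.7 + 60.46)/2] = 16.76/52.08 ≈ 0.3218.
Arc elasticity E = %Δq/%Δp ≈ -0.6092/0.3218 ≈ -1.89.
|E| > 1: demand is elastic over this range.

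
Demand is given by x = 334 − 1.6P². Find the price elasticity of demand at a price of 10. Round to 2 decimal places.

At P = 10, x = 174.
dx/dP = −2·1.6·P = −32.
Point elasticity E = (dx/dP)·(P/x) = -32 × 10/174 ≈ -1.84.
|E| > 1, so demand is elastic at this price.

-1.84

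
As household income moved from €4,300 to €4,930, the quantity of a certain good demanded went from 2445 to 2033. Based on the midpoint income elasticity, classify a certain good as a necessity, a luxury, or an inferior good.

%ΔQ = (2033 − 2445)/[(2445+2033)/2] = -412/2239 ≈ -0.1840.
%ΔY = (4,930 − 4,300)/[(4,300+4,930)/2] = 630/4615 ≈ 0.1365.
E_I = %ΔQ/%ΔY ≈ -1.348.
E_I < 0: inferior good.

inferior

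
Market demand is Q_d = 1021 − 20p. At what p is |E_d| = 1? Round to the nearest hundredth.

25.53

For linear demand Q_d = a − bp, E = −bp/(a − bp). |E| = 1 ⇒ bp = a − bp ⇒ p = a/(2b).
p = 1021/(2·20) ≈ 25.53.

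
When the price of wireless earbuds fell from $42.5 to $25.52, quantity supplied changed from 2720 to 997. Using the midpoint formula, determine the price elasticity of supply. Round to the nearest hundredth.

%ΔQ = (997 − 2720)/[(2720 + 997)/2] = -1723/1858.5 ≈ -0.9271.
%Δp = (25.52 − 42.5)/[(42.5 + 25.52)/2] = -16.98/34.01 ≈ -0.4993.
Arc elasticity E = %ΔQ/%Δp ≈ -0.9271/-0.4993 ≈ 1.86.
|E| > 1: supply is elastic over this range.

1.86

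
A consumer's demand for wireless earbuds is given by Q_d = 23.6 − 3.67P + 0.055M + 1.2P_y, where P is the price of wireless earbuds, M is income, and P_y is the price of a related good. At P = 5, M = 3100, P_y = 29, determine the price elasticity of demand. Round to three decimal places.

-0.087

Evaluating quantity at (P, M, P_y) gives Q_d = 23.6 − 3.67(5) + 0.055(3100) + 1.2(29) = 23.6 − 18.35 + 170.5 + 34.8 = 210.55.
∂Q_d/∂P = −3.67, so E_p = (−3.67)·(5/210.55) ≈ -0.087.
|E_p| < 1: demand is inelastic.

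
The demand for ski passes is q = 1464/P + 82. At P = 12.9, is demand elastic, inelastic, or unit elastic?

inelastic

At P = 12.9, q = 195.4884.
dq/dP = −1464/P² = −8.7975.
Point elasticity E = (dq/dP)·(P/q) = -8.7975 × 12.9/195.4884 ≈ -0.581.
|E| ≈ 0.581 < 1, so demand is inelastic.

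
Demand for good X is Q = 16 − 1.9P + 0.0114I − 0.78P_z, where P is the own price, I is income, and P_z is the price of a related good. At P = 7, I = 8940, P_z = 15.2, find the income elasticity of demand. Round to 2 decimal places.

1.10

Evaluating quantity at (P, I, P_z) gives Q = 16 − 1.9(7) + 0.0114(8940) − 0.78(15.2) = 16 − 13.3 + 101.916 − 11.856 = 92.76.
∂Q/∂I = +0.0114, so E_I = 0.0114·(8940/92.76) ≈ 1.10.
E_I > 1: normal good (luxury).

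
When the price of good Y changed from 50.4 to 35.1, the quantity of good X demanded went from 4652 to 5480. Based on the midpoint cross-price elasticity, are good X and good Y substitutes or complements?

%ΔQ_x = (5480 − 4652)/[(4652+5480)/2] = 828/5066 ≈ 0.1634.
%ΔP_y = (35.1 − 50.4)/[(50.4+35.1)/2] ≈ -0.3579.
E_xy = 0.1634/-0.3579 ≈ -0.457.
E_xy < 0, so the goods are complements.

complements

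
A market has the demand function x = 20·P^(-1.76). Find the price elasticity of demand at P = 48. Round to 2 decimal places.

For a Cobb–Douglas (constant-elasticity) form x = A·P^α·…, the elasticity with respect to P equals the exponent α at every point.
Here the exponent on P is -1.76, so the price elasticity of demand is -1.76.

-1.76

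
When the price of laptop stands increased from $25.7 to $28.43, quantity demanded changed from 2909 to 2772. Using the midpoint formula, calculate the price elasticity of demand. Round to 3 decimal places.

%ΔQ = (2772 − 2909)/[(2909 + 2772)/2] = -137/2840.5 ≈ -0.0482.
%ΔP = (28.43 − 25.7)/[(25.7 + 28.43)/2] = 2.73/27.065 ≈ 0.1009.
Arc elasticity E = %ΔQ/%ΔP ≈ -0.0482/0.1009 ≈ -0.478.
|E| < 1: demand is inelastic over this range.

-0.478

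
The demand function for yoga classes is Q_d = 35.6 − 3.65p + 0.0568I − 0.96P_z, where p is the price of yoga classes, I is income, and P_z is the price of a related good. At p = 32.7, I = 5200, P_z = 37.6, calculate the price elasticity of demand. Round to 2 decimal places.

First evaluate Q_d: 35.6 − 3.65(32.7) + 0.0568(5200) − 0.96(37.6) = 35.6 − 119.355 + 295.36 − 36.096 = 175.509.
∂Q_d/∂p = −3.65, so E_p = (−3.65)·(32.7/175.509) ≈ -0.68.
|E_p| < 1: demand is inelastic.

-0.68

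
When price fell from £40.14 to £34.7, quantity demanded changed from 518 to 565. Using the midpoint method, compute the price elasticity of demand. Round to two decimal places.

%ΔQ = (565 − 518)/[(518 + 565)/2] = 47/541.5 ≈ 0.0868.
%ΔP = (34.7 − 40.14)/[(40.14 + 34.7)/2] = -5.44/37.42 ≈ -0.1454.
Arc elasticity E = %ΔQ/%ΔP ≈ 0.0868/-0.1454 ≈ -0.60.
|E| < 1: demand is inelastic over this range.

-0.60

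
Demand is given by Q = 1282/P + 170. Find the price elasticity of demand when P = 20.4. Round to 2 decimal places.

-0.27

At P = 20.4, Q = 232.8431.
dQ/dP = −1282/P² = −3.0805.
Point elasticity E = (dQ/dP)·(P/Q) = -3.0805 × 20.4/232.8431 ≈ -0.27.
|E| < 1, so demand is inelastic at this price.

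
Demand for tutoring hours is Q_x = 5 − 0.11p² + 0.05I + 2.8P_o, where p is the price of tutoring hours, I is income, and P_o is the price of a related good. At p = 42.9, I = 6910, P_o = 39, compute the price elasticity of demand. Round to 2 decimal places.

-1.57

First evaluate Q_x: 5 − 0.11(42.9)² + 0.05(6910) + 2.8(39) = 5 − 202.4451 + 345.5 + 109.2 = 257.2549.
∂Q_x/∂p = −2·0.11·p = -9.438, so E_p = -9.438·(42.9/257.2549) ≈ -1.57.
|E_p| > 1: demand is elastic.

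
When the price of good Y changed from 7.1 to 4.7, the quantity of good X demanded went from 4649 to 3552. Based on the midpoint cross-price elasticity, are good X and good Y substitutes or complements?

substitutes

%ΔQ_x = (3552 − 4649)/[(4649+3552)/2] = -1097/4100.5 ≈ -0.2675.
%ΔP_y = (4.7 − 7.1)/[(7.1+4.7)/2] ≈ -0.4068.
E_xy = -0.2675/-0.4068 ≈ 0.658.
E_xy > 0, so the goods are substitutes.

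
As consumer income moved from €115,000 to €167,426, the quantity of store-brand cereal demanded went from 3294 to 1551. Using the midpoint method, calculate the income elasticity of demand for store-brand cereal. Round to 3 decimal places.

-1.938

%ΔQ = (1551 − 3294)/[(3294+1551)/2] = -1743/2422.5 ≈ -0.7195.
%ΔI = (167,426 − 115,000)/[(115,000+167,426)/2] = 52426/141213 ≈ 0.3713.
E_I = %ΔQ/%ΔI ≈ -1.938.
E_I < 0: inferior good.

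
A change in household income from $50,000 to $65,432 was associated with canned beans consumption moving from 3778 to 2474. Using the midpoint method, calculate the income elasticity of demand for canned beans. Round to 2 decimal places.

%ΔQ = (2474 − 3778)/[(3778+2474)/2] = -1304/3126 ≈ -0.4171.
%ΔI = (65,432 − 50,000)/[(50,000+65,432)/2] = 15432/57716 ≈ 0.2674.
E_I = %ΔQ/%ΔI ≈ -1.56.
E_I < 0: inferior good.

-1.56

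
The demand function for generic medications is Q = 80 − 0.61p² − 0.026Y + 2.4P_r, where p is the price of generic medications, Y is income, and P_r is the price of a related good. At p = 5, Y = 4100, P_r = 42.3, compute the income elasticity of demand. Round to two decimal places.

-1.79

Q = 80 − 0.61(5)² − 0.026(4100) + 2.4(42.3) = 80 − 15.25 − 106.6 + 101.52 = 59.67.
∂Q/∂Y = −0.026, so E_I = -0.026·(4100/59.67) ≈ -1.79.
E_I < 0: inferior good.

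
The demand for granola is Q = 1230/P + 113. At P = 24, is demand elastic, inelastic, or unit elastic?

At P = 24, Q = 164.25.
dQ/dP = −1230/P² = −2.1354.
Point elasticity E = (dQ/dP)·(P/Q) = -2.1354 × 24/164.25 ≈ -0.312.
|E| ≈ 0.312 < 1, so demand is inelastic.

inelastic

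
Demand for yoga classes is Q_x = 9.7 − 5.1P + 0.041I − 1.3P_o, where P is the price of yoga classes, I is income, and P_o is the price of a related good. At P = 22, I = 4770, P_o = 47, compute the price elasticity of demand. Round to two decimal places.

Substituting, Q_x = 9.7 − 5.1(22) + 0.041(4770) − 1.3(47) = 9.7 − 112.2 + 195.57 − 61.1 = 31.97.
∂Q_x/∂P = −5.1, so E_p = (−5.1)·(22/31.97) ≈ -3.51.
|E_p| > 1: demand is elastic.

-3.51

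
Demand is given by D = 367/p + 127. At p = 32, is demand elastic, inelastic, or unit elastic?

At p = 32, D = 138.4688.
dD/dp = −367/p² = −0.3584.
Point elasticity E = (dD/dp)·(p/D) = -0.3584 × 32/138.4688 ≈ -0.083.
|E| ≈ 0.083 < 1, so demand is inelastic.

inelastic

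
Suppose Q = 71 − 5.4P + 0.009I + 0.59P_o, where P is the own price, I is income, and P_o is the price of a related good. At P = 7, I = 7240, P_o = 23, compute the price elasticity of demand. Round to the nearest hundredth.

-0.34

Substituting, Q = 71 − 5.4(7) + 0.009(7240) + 0.59(23) = 71 − 37.8 + 65.16 + 13.57 = 111.93.
∂Q/∂P = −5.4, so E_p = (−5.4)·(7/111.93) ≈ -0.34.
|E_p| < 1: demand is inelastic.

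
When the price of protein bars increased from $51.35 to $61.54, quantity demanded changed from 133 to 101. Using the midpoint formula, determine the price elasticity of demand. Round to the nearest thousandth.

%ΔQ = (101 − 133)/[(133 + 101)/2] = -32/117 ≈ -0.2735.
%Δp = (61.54 − 51.35)/[(51.35 + 61.54)/2] = 10.19/56.445 ≈ 0.1805.
Arc elasticity E = %ΔQ/%Δp ≈ -0.2735/0.1805 ≈ -1.515.
|E| > 1: demand is elastic over this range.

-1.515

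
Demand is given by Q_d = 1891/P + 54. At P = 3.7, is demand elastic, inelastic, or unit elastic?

inelastic

At P = 3.7, Q_d = 565.0811.
dQ_d/dP = −1891/P² = −138.13.
Point elasticity E = (dQ_d/dP)·(P/Q_d) = -138.13 × 3.7/565.0811 ≈ -0.904.
|E| ≈ 0.904 < 1, so demand is inelastic.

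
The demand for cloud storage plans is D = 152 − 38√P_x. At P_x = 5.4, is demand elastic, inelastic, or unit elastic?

At P_x = 5.4, D = 63.696.
dD/dP_x = −38/(2√P_x) = −38/(2·2.3238).
Point elasticity E = (dD/dP_x)·(P_x/D) = -8.1763 × 5.4/63.696 ≈ -0.693.
|E| ≈ 0.693 < 1, so demand is inelastic.

inelastic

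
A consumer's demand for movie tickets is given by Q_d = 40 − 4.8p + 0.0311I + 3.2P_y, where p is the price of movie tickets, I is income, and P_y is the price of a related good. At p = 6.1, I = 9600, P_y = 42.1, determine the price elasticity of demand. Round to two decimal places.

-0.07

Evaluating quantity at (p, I, P_y) gives Q_d = 40 − 4.8(6.1) + 0.0311(9600) + 3.2(42.1) = 40 − 29.28 + 298.56 + 134.72 = 444.
∂Q_d/∂p = −4.8, so E_p = (−4.8)·(6.1/444) ≈ -0.07.
|E_p| < 1: demand is inelastic.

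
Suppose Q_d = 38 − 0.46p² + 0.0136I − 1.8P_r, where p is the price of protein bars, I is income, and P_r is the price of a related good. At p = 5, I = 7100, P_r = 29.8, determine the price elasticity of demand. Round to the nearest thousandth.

First evaluate Q_d: 38 − 0.46(5)² + 0.0136(7100) − 1.8(29.8) = 38 − 11.5 + 96.56 − 53.64 = 69.42.
∂Q_d/∂p = −2·0.46·p = -4.6, so E_p = -4.6·(5/69.42) ≈ -0.331.
|E_p| < 1: demand is inelastic.

-0.331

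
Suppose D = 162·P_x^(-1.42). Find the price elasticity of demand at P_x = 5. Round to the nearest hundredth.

For a Cobb–Douglas (constant-elasticity) form D = A·P_x^α·…, the elasticity with respect to P_x equals the exponent α at every point.
Here the exponent on P_x is -1.42, so the price elasticity of demand is -1.42.

-1.42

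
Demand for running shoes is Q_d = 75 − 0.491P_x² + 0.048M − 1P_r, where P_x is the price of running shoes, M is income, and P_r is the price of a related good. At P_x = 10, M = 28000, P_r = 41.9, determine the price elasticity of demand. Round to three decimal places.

-0.074

At the given point, Q_d = 75 − 0.491(10)² + 0.048(28000) − 1(41.9) = 75 − 49.1 + 1344 − 41.9 = 1328.
∂Q_d/∂P_x = −2·0.491·P_x = -9.82, so E_p = -9.82·(10/1328) ≈ -0.074.
|E_p| < 1: demand is inelastic.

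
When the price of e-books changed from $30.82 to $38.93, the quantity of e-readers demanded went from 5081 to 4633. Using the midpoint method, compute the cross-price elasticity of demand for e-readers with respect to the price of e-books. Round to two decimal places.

-0.40

%ΔQ_x = (4633 − 5081)/[(5081+4633)/2] = -448/4857 ≈ -0.0922.
%ΔP_y = (38.93 − 30.82)/[(30.82+38.93)/2] ≈ 0.2325.
E_xy = -0.0922/0.2325 ≈ -0.40.
E_xy < 0, so e-readers and e-books are complements.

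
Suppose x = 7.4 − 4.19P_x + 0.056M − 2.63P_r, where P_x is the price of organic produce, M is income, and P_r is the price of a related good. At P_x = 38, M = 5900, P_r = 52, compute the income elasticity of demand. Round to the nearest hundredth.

First evaluate x: 7.4 − 4.19(38) + 0.056(5900) − 2.63(52) = 7.4 − 159.22 + 330.4 − 136.76 = 41.82.
∂x/∂M = +0.056, so E_I = 0.056·(5900/41.82) ≈ 7.90.
E_I > 1: normal good (luxury).

7.90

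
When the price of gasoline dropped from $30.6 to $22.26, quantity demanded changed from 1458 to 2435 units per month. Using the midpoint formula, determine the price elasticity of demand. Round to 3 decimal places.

-1.591

%Δq = (2435 − 1458)/[(1458 + 2435)/2] = 977/1946.5 ≈ 0.5019.
%Δp = (22.26 − 30.6)/[(30.6 + 22.26)/2] = -8.34/26.43 ≈ -0.3156.
Arc elasticity E = %Δq/%Δp ≈ 0.5019/-0.3156 ≈ -1.591.
|E| > 1: demand is elastic over this range.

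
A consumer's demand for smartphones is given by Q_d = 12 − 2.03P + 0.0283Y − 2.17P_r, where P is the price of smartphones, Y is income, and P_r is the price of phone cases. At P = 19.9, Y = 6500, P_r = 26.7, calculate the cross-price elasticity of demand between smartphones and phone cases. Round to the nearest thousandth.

-0.594

Substituting, Q_d = 12 − 2.03(19.9) + 0.0283(6500) − 2.17(26.7) = 12 − 40.397 + 183.95 − 57.939 = 97.614.
∂Q_d/∂P_r = −2.17, so E_xy = -2.17·(26.7/97.614) ≈ -0.594.
E_xy < 0: the goods are complements.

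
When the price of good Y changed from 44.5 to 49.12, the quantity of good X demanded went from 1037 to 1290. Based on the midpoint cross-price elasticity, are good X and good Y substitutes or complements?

%ΔQ_x = (1290 − 1037)/[(1037+1290)/2] = 253/1163.5 ≈ 0.2174.
%ΔP_y = (49.12 − 44.5)/[(44.5+49.12)/2] ≈ 0.0987.
E_xy = 0.2174/0.0987 ≈ 2.203.
E_xy > 0, so the goods are substitutes.

substitutes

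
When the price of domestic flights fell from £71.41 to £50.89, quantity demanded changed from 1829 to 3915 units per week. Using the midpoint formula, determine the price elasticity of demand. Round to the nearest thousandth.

%Δq = (3915 − 1829)/[(1829 + 3915)/2] = 2086/2872 ≈ 0.7263.
%Δp = (50.89 − 71.41)/[(71.41 + 50.89)/2] = -20.52/61.15 ≈ -0.3356.
Arc elasticity E = %Δq/%Δp ≈ 0.7263/-0.3356 ≈ -2.164.
|E| > 1: demand is elastic over this range.

-2.164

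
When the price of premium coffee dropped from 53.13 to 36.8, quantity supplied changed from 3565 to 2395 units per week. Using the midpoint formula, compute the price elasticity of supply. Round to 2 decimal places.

%ΔQ = (2395 − 3565)/[(3565 + 2395)/2] = -1170/2980 ≈ -0.3926.
%ΔP = (36.8 − 53.13)/[(53.13 + 36.8)/2] = -16.33/44.965 ≈ -0.3632.
Arc elasticity E = %ΔQ/%ΔP ≈ -0.3926/-0.3632 ≈ 1.08.
|E| > 1: supply is elastic over this range.

1.08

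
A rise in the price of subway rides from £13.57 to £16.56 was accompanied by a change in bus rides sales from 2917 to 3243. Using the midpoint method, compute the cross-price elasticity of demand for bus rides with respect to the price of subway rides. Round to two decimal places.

%ΔQ_x = (3243 − 2917)/[(2917+3243)/2] = 326/3080 ≈ 0.1058.
%ΔP_y = (16.56 − 13.57)/[(13.57+16.56)/2] ≈ 0.1985.
E_xy = 0.1058/0.1985 ≈ 0.53.
E_xy > 0, so bus rides and subway rides are substitutes.

0.53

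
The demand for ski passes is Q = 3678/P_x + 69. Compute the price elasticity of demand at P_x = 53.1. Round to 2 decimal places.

-0.50

At P_x = 53.1, Q = 138.2655.
dQ/dP_x = −3678/P_x² = −1.3044.
Point elasticity E = (dQ/dP_x)·(P_x/Q) = -1.3044 × 53.1/138.2655 ≈ -0.50.
|E| < 1, so demand is inelastic at this price.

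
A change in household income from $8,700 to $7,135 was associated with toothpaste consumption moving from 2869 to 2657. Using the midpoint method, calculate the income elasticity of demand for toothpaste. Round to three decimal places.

%ΔQ = (2657 − 2869)/[(2869+2657)/2] = -212/2763 ≈ -0.0767.
%ΔI = (7,135 − 8,700)/[(8,700+7,135)/2] = -1565/7917.5 ≈ -0.1977.
E_I = %ΔQ/%ΔI ≈ 0.388.
E_I ∈ (0,1): normal good (necessity).

0.388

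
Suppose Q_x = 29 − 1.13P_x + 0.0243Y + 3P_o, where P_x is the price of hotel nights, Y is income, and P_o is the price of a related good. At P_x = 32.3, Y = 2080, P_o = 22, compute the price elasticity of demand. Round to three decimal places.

-0.335

Evaluating quantity at (P_x, Y, P_o) gives Q_x = 29 − 1.13(32.3) + 0.0243(2080) + 3(22) = 29 − 36.499 + 50.544 + 66 = 109.045.
∂Q_x/∂P_x = −1.13, so E_p = (−1.13)·(32.3/109.045) ≈ -0.335.
|E_p| < 1: demand is inelastic.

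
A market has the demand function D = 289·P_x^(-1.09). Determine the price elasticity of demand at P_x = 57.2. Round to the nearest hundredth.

-1.09

For a Cobb–Douglas (constant-elasticity) form D = A·P_x^α·…, the elasticity with respect to P_x equals the exponent α at every point.
Here the exponent on P_x is -1.09, so the price elasticity of demand is -1.09.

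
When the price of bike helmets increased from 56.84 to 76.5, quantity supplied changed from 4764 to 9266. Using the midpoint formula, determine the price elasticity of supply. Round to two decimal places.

2.18

%Δq = (9266 − 4764)/[(4764 + 9266)/2] = 4502/7015 ≈ 0.6418.
%ΔP = (76.5 − 56.84)/[(56.84 + 76.5)/2] = 19.66/66.67 ≈ 0.2949.
Arc elasticity E = %Δq/%ΔP ≈ 0.6418/0.2949 ≈ 2.18.
|E| > 1: supply is elastic over this range.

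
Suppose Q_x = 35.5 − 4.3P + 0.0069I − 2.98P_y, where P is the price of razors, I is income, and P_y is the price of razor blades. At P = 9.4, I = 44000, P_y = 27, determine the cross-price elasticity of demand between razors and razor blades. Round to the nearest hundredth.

-0.37

At the given point, Q_x = 35.5 − 4.3(9.4) + 0.0069(44000) − 2.98(27) = 35.5 − 40.42 + 303.6 − 80.46 = 218.22.
∂Q_x/∂P_y = −2.98, so E_xy = -2.98·(27/218.22) ≈ -0.37.
E_xy < 0: the goods are complements.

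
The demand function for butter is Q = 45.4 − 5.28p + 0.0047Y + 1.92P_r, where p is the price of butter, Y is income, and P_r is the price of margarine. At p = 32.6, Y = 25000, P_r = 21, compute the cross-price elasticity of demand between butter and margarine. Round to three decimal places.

First evaluate Q: 45.4 − 5.28(32.6) + 0.0047(25000) + 1.92(21) = 45.4 − 172.128 + 117.5 + 40.32 = 31.092.
∂Q/∂P_r = +1.92, so E_xy = 1.92·(21/31.092) ≈ 1.297.
E_xy > 0: the goods are substitutes.

1.297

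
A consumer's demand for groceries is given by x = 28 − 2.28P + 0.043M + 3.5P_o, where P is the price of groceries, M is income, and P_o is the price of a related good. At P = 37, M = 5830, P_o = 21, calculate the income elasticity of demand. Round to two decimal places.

0.94

Substituting, x = 28 − 2.28(37) + 0.043(5830) + 3.5(21) = 28 − 84.36 + 250.69 + 73.5 = 267.83.
∂x/∂M = +0.043, so E_I = 0.043·(5830/267.83) ≈ 0.94.
E_I ∈ (0,1): normal good (necessity).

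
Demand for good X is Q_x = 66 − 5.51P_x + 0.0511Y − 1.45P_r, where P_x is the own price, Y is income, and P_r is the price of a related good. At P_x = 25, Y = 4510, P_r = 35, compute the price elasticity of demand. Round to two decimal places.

-1.28

Evaluating quantity at (P_x, Y, P_r) gives Q_x = 66 − 5.51(25) + 0.0511(4510) − 1.45(35) = 66 − 137.75 + 230.461 − 50.75 = 107.961.
∂Q_x/∂P_x = −5.51, so E_p = (−5.51)·(25/107.961) ≈ -1.28.
|E_p| > 1: demand is elastic.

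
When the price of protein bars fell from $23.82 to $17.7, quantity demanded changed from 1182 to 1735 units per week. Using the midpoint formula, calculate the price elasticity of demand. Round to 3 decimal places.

-1.286

%ΔQ = (1735 − 1182)/[(1182 + 1735)/2] = 553/1458.5 ≈ 0.3792.
%ΔP = (17.7 − 23.82)/[(23.82 + 17.7)/2] = -6.12/20.76 ≈ -0.2948.
Arc elasticity E = %ΔQ/%ΔP ≈ 0.3792/-0.2948 ≈ -1.286.
|E| > 1: demand is elastic over this range.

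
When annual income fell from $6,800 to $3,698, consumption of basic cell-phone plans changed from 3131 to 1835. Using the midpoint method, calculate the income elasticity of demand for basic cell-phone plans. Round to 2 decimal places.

%ΔQ = (1835 − 3131)/[(3131+1835)/2] = -1296/2483 ≈ -0.5219.
%ΔM = (3,698 − 6,800)/[(6,800+3,698)/2] = -3102/5249 ≈ -0.5910.
E_I = %ΔQ/%ΔM ≈ 0.88.
E_I ∈ (0,1): normal good (necessity).

0.88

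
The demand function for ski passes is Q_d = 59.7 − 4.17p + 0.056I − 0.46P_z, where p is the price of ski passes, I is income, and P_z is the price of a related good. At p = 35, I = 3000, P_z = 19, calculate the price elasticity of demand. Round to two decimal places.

First evaluate Q_d: 59.7 − 4.17(35) + 0.056(3000) − 0.46(19) = 59.7 − 145.95 + 168 − 8.74 = 73.01.
∂Q_d/∂p = −4.17, so E_p = (−4.17)·(35/73.01) ≈ -2.00.
|E_p| > 1: demand is elastic.

-2.00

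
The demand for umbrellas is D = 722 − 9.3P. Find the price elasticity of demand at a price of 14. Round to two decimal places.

-0.22

At P = 14, D = 591.8.
dD/dP = −9.3.
Point elasticity E = (dD/dP)·(P/D) = -9.3 × 14/591.8 ≈ -0.22.
|E| < 1, so demand is inelastic at this price.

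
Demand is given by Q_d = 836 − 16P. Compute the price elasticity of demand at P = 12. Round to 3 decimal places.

At P = 12, Q_d = 644.
dQ_d/dP = −16.
Point elasticity E = (dQ_d/dP)·(P/Q_d) = -16 × 12/644 ≈ -0.298.
|E| < 1, so demand is inelastic at this price.

-0.298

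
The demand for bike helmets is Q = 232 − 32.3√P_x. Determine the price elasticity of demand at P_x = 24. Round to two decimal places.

-1.07

At P_x = 24, Q = 73.763.
dQ/dP_x = −32.3/(2√P_x) = −32.3/(2·4.899).
Point elasticity E = (dQ/dP_x)·(P_x/Q) = -3.2966 × 24/73.763 ≈ -1.07.
|E| > 1, so demand is elastic at this price.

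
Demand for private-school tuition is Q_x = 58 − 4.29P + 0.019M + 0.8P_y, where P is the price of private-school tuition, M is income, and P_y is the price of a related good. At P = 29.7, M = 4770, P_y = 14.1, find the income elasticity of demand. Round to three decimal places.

At the given point, Q_x = 58 − 4.29(29.7) + 0.019(4770) + 0.8(14.1) = 58 − 127.413 + 90.63 + 11.28 = 32.497.
∂Q_x/∂M = +0.019, so E_I = 0.019·(4770/32.497) ≈ 2.789.
E_I > 1: normal good (luxury).

2.789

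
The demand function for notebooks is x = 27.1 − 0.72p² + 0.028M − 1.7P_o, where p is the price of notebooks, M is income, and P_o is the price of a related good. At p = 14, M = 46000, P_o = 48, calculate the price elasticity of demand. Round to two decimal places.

At the given point, x = 27.1 − 0.72(14)² + 0.028(46000) − 1.7(48) = 27.1 − 141.12 + 1288 − 81.6 = 1092.38.
∂x/∂p = −2·0.72·p = -20.16, so E_p = -20.16·(14/1092.38) ≈ -0.26.
|E_p| < 1: demand is inelastic.

-0.26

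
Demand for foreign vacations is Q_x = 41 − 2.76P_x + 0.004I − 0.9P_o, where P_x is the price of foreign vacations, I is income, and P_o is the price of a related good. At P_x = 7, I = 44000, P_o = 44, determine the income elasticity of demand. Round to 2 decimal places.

At the given point, Q_x = 41 − 2.76(7) + 0.004(44000) − 0.9(44) = 41 − 19.32 + 176 − 39.6 = 158.08.
∂Q_x/∂I = +0.004, so E_I = 0.004·(44000/158.08) ≈ 1.11.
E_I > 1: normal good (luxury).

1.11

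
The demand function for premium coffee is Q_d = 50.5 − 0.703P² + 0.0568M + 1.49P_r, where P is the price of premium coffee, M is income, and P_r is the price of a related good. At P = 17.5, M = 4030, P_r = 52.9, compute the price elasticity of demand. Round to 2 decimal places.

-3.01

At the given point, Q_d = 50.5 − 0.703(17.5)² + 0.0568(4030) + 1.49(52.9) = 50.5 − 215.2938 + 228.904 + 78.821 = 142.9313.
∂Q_d/∂P = −2·0.703·P = -24.605, so E_p = -24.605·(17.5/142.9313) ≈ -3.01.
|E_p| > 1: demand is elastic.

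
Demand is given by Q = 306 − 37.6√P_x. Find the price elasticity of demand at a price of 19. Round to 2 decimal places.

At P_x = 19, Q = 142.1054.
dQ/dP_x = −37.6/(2√P_x) = −37.6/(2·4.3589).
Point elasticity E = (dQ/dP_x)·(P_x/Q) = -4.313 × 19/142.1054 ≈ -0.58.
|E| < 1, so demand is inelastic at this price.

-0.58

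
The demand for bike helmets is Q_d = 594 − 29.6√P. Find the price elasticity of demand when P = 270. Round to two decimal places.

At P = 270, Q_d = 107.6224.
dQ_d/dP = −29.6/(2√P) = −29.6/(2·16.4317).
Point elasticity E = (dQ_d/dP)·(P/Q_d) = -0.9007 × 270/107.6224 ≈ -2.26.
|E| > 1, so demand is elastic at this price.

-2.26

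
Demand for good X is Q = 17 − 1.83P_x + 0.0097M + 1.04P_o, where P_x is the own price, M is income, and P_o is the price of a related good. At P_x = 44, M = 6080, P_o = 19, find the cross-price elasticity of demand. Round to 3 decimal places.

Evaluating quantity at (P_x, M, P_o) gives Q = 17 − 1.83(44) + 0.0097(6080) + 1.04(19) = 17 − 80.52 + 58.976 + 19.76 = 15.216.
∂Q/∂P_o = +1.04, so E_xy = 1.04·(19/15.216) ≈ 1.299.
E_xy > 0: the goods are substitutes.

1.299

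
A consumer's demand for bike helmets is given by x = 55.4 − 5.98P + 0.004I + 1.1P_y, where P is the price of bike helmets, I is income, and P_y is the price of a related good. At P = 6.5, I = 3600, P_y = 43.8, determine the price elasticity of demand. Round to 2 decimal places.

First evaluate x: 55.4 − 5.98(6.5) + 0.004(3600) + 1.1(43.8) = 55.4 − 38.87 + 14.4 + 48.18 = 79.11.
∂x/∂P = −5.98, so E_p = (−5.98)·(6.5/79.11) ≈ -0.49.
|E_p| < 1: demand is inelastic.

-0.49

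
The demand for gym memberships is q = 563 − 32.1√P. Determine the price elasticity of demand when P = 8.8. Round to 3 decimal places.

At P = 8.8, q = 467.776.
dq/dP = −32.1/(2√P) = −32.1/(2·2.9665).
Point elasticity E = (dq/dP)·(P/q) = -5.4105 × 8.8/467.776 ≈ -0.102.
|E| < 1, so demand is inelastic at this price.

-0.102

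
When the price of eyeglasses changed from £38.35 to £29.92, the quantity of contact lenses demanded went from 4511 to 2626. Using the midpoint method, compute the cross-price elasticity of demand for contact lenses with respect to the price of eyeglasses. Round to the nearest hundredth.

%ΔQ_x = (2626 − 4511)/[(4511+2626)/2] = -1885/3568.5 ≈ -0.5282.
%ΔP_y = (29.92 − 38.35)/[(38.35+29.92)/2] ≈ -0.2470.
E_xy = -0.5282/-0.2470 ≈ 2.14.
E_xy > 0, so contact lenses and eyeglasses are substitutes.

2.14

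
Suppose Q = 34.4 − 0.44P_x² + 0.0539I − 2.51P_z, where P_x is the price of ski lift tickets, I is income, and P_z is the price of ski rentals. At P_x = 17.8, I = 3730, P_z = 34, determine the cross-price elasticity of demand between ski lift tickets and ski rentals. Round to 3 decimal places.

-7.978

Evaluating quantity at (P_x, I, P_z) gives Q = 34.4 − 0.44(17.8)² + 0.0539(3730) − 2.51(34) = 34.4 − 139.4096 + 201.047 − 85.34 = 10.6974.
∂Q/∂P_z = −2.51, so E_xy = -2.51·(34/10.6974) ≈ -7.978.
E_xy < 0: the goods are complements.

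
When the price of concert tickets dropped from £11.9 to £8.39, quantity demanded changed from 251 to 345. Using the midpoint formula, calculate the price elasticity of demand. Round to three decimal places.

%ΔQ = (345 − 251)/[(251 + 345)/2] = 94/298 ≈ 0.3154.
%ΔP = (8.39 − 11.9)/[(11.9 + 8.39)/2] = -3.51/10.145 ≈ -0.3460.
Arc elasticity E = %ΔQ/%ΔP ≈ 0.3154/-0.3460 ≈ -0.912.
|E| < 1: demand is inelastic over this range.

-0.912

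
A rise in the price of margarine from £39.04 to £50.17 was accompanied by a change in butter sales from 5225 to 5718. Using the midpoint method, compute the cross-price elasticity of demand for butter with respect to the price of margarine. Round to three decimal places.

%ΔQ_x = (5718 − 5225)/[(5225+5718)/2] = 493/5471.5 ≈ 0.0901.
%ΔP_y = (50.17 − 39.04)/[(39.04+50.17)/2] ≈ 0.2495.
E_xy = 0.0901/0.2495 ≈ 0.361.
E_xy > 0, so butter and margarine are substitutes.

0.361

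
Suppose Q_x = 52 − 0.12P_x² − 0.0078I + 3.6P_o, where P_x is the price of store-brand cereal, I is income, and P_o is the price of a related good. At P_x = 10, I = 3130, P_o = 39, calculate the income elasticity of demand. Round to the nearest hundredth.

-0.16

First evaluate Q_x: 52 − 0.12(10)² − 0.0078(3130) + 3.6(39) = 52 − 12 − 24.414 + 140.4 = 155.986.
∂Q_x/∂I = −0.0078, so E_I = -0.0078·(3130/155.986) ≈ -0.16.
E_I < 0: inferior good.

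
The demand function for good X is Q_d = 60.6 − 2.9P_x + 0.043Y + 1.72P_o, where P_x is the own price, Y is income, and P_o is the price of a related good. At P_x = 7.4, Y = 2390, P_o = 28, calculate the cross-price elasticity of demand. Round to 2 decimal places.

0.25

Substituting, Q_d = 60.6 − 2.9(7.4) + 0.043(2390) + 1.72(28) = 60.6 − 21.46 + 102.77 + 48.16 = 190.07.
∂Q_d/∂P_o = +1.72, so E_xy = 1.72·(28/190.07) ≈ 0.25.
E_xy > 0: the goods are substitutes.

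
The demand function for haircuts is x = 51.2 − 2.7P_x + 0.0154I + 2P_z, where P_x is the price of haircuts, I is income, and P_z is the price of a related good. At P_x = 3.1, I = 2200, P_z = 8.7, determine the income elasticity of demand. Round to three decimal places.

First evaluate x: 51.2 − 2.7(3.1) + 0.0154(2200) + 2(8.7) = 51.2 − 8.37 + 33.88 + 17.4 = 94.11.
∂x/∂I = +0.0154, so E_I = 0.0154·(2200/94.11) ≈ 0.360.
E_I ∈ (0,1): normal good (necessity).

0.360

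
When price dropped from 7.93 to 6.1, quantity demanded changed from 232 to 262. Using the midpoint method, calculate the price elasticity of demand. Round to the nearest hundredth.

%Δq = (262 − 232)/[(232 + 262)/2] = 30/247 ≈ 0.1215.
%ΔP = (6.1 − 7.93)/[(7.93 + 6.1)/2] = -1.83/7.015 ≈ -0.2609.
Arc elasticity E = %Δq/%ΔP ≈ 0.1215/-0.2609 ≈ -0.47.
|E| < 1: demand is inelastic over this range.

-0.47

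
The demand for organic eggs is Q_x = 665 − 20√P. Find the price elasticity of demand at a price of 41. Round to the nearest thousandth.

-0.119

At P = 41, Q_x = 536.9375.
dQ_x/dP = −20/(2√P) = −20/(2·6.4031).
Point elasticity E = (dQ_x/dP)·(P/Q_x) = -1.5617 × 41/536.9375 ≈ -0.119.
|E| < 1, so demand is inelastic at this price.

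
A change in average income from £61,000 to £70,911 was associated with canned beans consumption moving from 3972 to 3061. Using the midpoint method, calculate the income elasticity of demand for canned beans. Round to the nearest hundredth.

%ΔQ = (3061 − 3972)/[(3972+3061)/2] = -911/3516.5 ≈ -0.2591.
%ΔY = (70,911 − 61,000)/[(61,000+70,911)/2] = 9911/65955.5 ≈ 0.1503.
E_I = %ΔQ/%ΔY ≈ -1.72.
E_I < 0: inferior good.

-1.72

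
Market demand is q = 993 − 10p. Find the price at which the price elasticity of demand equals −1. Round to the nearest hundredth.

49.65

For linear demand q = a − bp, E = −bp/(a − bp). |E| = 1 ⇒ bp = a − bp ⇒ p = a/(2b).
p = 993/(2·10) = 49.65.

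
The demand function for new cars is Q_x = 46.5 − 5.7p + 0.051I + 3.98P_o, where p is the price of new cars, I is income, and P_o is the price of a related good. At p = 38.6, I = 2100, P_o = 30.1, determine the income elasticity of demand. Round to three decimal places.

At the given point, Q_x = 46.5 − 5.7(38.6) + 0.051(2100) + 3.98(30.1) = 46.5 − 220.02 + 107.1 + 119.798 = 53.378.
∂Q_x/∂I = +0.051, so E_I = 0.051·(2100/53.378) ≈ 2.006.
E_I > 1: normal good (luxury).

2.006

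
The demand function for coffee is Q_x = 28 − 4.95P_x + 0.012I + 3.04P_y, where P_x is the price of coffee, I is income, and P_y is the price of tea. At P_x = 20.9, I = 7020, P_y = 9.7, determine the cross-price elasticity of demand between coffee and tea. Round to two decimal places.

At the given point, Q_x = 28 − 4.95(20.9) + 0.012(7020) + 3.04(9.7) = 28 − 103.455 + 84.24 + 29.488 = 38.273.
∂Q_x/∂P_y = +3.04, so E_xy = 3.04·(9.7/38.273) ≈ 0.77.
E_xy > 0: the goods are substitutes.

0.77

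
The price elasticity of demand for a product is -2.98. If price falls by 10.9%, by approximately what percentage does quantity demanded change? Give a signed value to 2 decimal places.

32.48

%ΔQ ≈ E × %ΔP = (-2.98) × (-10.9%) ≈ 32.48%.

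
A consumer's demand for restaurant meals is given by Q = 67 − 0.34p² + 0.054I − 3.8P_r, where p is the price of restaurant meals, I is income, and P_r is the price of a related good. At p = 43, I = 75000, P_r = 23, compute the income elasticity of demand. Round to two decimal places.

Q = 67 − 0.34(43)² + 0.054(75000) − 3.8(23) = 67 − 628.66 + 4050 − 87.4 = 3400.94.
∂Q/∂I = +0.054, so E_I = 0.054·(75000/3400.94) ≈ 1.19.
E_I > 1: normal good (luxury).

1.19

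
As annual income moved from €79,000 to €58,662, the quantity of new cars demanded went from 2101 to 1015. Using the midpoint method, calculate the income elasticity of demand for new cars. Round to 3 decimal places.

2.359

%ΔQ = (1015 − 2101)/[(2101+1015)/2] = -1086/1558 ≈ -0.6970.
%ΔI = (58,662 − 79,000)/[(79,000+58,662)/2] = -20338/68831 ≈ -0.2955.
E_I = %ΔQ/%ΔI ≈ 2.359.
E_I > 1: normal good (luxury).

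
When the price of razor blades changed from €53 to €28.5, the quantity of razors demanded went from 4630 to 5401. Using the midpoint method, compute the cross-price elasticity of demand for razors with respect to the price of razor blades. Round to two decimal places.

%ΔQ_x = (5401 − 4630)/[(4630+5401)/2] = 771/5015.5 ≈ 0.1537.
%ΔP_y = (28.5 − 53)/[(53+28.5)/2] ≈ -0.6012.
E_xy = 0.1537/-0.6012 ≈ -0.26.
E_xy < 0, so razors and razor blades are complements.

-0.26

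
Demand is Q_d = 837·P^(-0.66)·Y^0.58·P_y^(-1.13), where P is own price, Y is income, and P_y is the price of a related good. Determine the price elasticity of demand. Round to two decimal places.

-0.66

For a Cobb–Douglas (constant-elasticity) form Q_d = A·P^α·…, the elasticity with respect to P equals the exponent α at every point.
Here the exponent on P is -0.66, so the price elasticity of demand is -0.66.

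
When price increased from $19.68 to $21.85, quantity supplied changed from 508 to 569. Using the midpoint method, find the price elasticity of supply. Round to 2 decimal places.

%ΔQ = (569 − 508)/[(508 + 569)/2] = 61/538.5 ≈ 0.1133.
%Δp = (21.85 − 19.68)/[(19.68 + 21.85)/2] = 2.17/20.765 ≈ 0.1045.
Arc elasticity E = %ΔQ/%Δp ≈ 0.1133/0.1045 ≈ 1.08.
|E| > 1: supply is elastic over this range.

1.08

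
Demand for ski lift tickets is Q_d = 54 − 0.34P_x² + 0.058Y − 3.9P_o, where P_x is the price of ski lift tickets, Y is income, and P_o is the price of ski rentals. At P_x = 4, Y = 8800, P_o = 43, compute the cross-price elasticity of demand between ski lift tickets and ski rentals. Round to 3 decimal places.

Evaluating quantity at (P_x, Y, P_o) gives Q_d = 54 − 0.34(4)² + 0.058(8800) − 3.9(43) = 54 − 5.44 + 510.4 − 167.7 = 391.26.
∂Q_d/∂P_o = −3.9, so E_xy = -3.9·(43/391.26) ≈ -0.429.
E_xy < 0: the goods are complements.

-0.429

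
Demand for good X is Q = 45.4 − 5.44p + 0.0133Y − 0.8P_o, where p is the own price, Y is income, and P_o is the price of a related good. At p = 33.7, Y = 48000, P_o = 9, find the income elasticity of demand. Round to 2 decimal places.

Evaluating quantity at (p, Y, P_o) gives Q = 45.4 − 5.44(33.7) + 0.0133(48000) − 0.8(9) = 45.4 − 183.328 + 638.4 − 7.2 = 493.272.
∂Q/∂Y = +0.0133, so E_I = 0.0133·(48000/493.272) ≈ 1.29.
E_I > 1: normal good (luxury).

1.29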